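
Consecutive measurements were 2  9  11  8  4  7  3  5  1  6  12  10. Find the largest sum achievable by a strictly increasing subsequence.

Let S[i] be the best sum of a strictly increasing subsequence ending at i:
i:      1  2  3  4  5  6  7  8  9 10 11 12
a[i]:   2  9 11  8  4  7  3  5  1  6 12 10
S:      2 11 22 10  6 13  5 11  1 17 34 27
Maximum is 34 (e.g. 2 + 9 + 11 + 12).

34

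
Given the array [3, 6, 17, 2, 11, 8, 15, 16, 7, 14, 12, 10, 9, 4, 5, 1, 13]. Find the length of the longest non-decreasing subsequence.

Track the smallest tail for each achievable length (allowing ties):
3 → extends → [3]
6 → extends → [3, 6]
17 → extends → [3, 6, 17]
2 → replaces 3 → [2, 6, 17]
11 → replaces 17 → [2, 6, 11]
8 → replaces 11 → [2, 6, 8]
15 → extends → [2, 6, 8, 15]
16 → extends → [2, 6, 8, 15, 16]
7 → replaces 8 → [2, 6, 7, 15, 16]
14 → replaces 15 → [2, 6, 7, 14, 16]
12 → replaces 14 → [2, 6, 7, 12, 16]
10 → replaces 12 → [2, 6, 7, 10, 16]
9 → replaces 10 → [2, 6, 7, 9, 16]
4 → replaces 6 → [2, 4, 7, 9, 16]
5 → replaces 7 → [2, 4, 5, 9, 16]
1 → replaces 2 → [1, 4, 5, 9, 16]
13 → replaces 16 → [1, 4, 5, 9, 13]
Five tails, so the longest non-decreasing subsequence has length 5 (e.g. 3, 6, 11, 15, 16).

5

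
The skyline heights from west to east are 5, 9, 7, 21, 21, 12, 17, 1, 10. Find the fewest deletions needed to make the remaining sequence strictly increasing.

Fewest deletions = n − (longest strictly increasing subsequence).
i:      1  2  3  4  5  6  7  8  9
a[i]:   5  9  7 21 21 12 17  1 10
dp:     1  2  2  3  3  3  4  1  3
max dp = 4, so deletions = 9 − 4 = 5.

5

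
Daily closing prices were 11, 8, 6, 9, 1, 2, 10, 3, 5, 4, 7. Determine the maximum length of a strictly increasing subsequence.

5

Let dp[i] be the length of the longest such subsequence ending at index i:
i:      1  2  3  4  5  6  7  8  9 10 11
a[i]:  11  8  6  9  1  2 10  3  5  4  7
dp:     1  1  1  2  1  2  3  3  4  4  5
Maximum dp value is 5.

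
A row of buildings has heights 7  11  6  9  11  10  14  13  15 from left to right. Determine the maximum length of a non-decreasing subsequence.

5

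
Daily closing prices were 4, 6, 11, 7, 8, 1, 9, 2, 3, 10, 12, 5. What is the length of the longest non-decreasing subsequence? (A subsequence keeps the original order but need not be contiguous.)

Track the smallest tail for each achievable length (allowing ties):
4 → extends → [4]
6 → extends → [4, 6]
11 → extends → [4, 6, 11]
7 → replaces 11 → [4, 6, 7]
8 → extends → [4, 6, 7, 8]
1 → replaces 4 → [1, 6, 7, 8]
9 → extends → [1, 6, 7, 8, 9]
2 → replaces 6 → [1, 2, 7, 8, 9]
3 → replaces 7 → [1, 2, 3, 8, 9]
10 → extends → [1, 2, 3, 8, 9, 10]
12 → extends → [1, 2, 3, 8, 9, 10, 12]
5 → replaces 8 → [1, 2, 3, 5, 9, 10, 12]
Seven tails, so the longest non-decreasing subsequence has length 7 (e.g. 4, 6, 7, 8, 9, 10, 12).

7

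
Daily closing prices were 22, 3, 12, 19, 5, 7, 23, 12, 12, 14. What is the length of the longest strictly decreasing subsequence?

Negate each value so 'decreasing' becomes 'increasing', then run patience tails on the negated sequence:
-22 → extends → [-22]
-3 → extends → [-22, -3]
-12 → replaces -3 → [-22, -12]
-19 → replaces -12 → [-22, -19]
-5 → extends → [-22, -19, -5]
-7 → replaces -5 → [-22, -19, -7]
-23 → replaces -22 → [-23, -19, -7]
-12 → replaces -7 → [-23, -19, -12]
-12 → already a tail → [-23, -19, -12]
-14 → replaces -12 → [-23, -19, -14]
Three tails, so the longest strictly decreasing subsequence of the original has length 3.

3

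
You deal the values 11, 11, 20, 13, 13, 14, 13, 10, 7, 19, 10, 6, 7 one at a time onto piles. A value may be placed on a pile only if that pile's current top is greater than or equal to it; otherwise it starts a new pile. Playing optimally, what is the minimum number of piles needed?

4

Place each on the leftmost legal pile:
11 → new pile 1 (tops now [11])
11 → pile 1 (tops now [11])
20 → new pile 2 (tops now [11, 20])
13 → pile 2 (tops now [11, 13])
13 → pile 2 (tops now [11, 13])
14 → new pile 3 (tops now [11, 13, 14])
13 → pile 2 (tops now [11, 13, 14])
10 → pile 1 (tops now [10, 13, 14])
7 → pile 1 (tops now [7, 13, 14])
19 → new pile 4 (tops now [7, 13, 14, 19])
10 → pile 2 (tops now [7, 10, 14, 19])
6 → pile 1 (tops now [6, 10, 14, 19])
7 → pile 2 (tops now [6, 7, 14, 19])
Four piles.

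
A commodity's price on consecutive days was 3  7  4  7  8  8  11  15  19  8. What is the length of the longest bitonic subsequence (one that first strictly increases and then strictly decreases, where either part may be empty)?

inc[i] = longest strictly increasing subsequence ending at i; dec[i] = longest strictly decreasing subsequence starting at i:
i:      1  2  3  4  5  6  7  8  9 10
a[i]:   3  7  4  7  8  8 11 15 19  8
inc:    1  2  2  3  4  4  5  6  7  4
dec:    1  2  1  1  1  1  2  2  2  1
Best peak at i=9 (value 19): inc=7, dec=2, length 7+2−1 = 8.

8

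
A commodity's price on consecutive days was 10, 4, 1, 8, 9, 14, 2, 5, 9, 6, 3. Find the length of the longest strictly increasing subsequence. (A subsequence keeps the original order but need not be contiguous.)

4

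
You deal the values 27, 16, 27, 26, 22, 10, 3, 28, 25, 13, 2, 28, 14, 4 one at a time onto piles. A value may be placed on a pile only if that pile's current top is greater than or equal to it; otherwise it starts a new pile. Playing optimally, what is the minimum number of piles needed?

4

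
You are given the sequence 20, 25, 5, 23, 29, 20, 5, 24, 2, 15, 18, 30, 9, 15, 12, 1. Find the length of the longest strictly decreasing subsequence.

7

Let dp[i] be the longest strictly decreasing subsequence ending at i:
i:      1  2  3  4  5  6  7  8  9 10 11 12 13 14 15 16
a[i]:  20 25  5 23 29 20  5 24  2 15 18 30  9 15 12  1
dp:     1  1  2  2  1  3  4  2  5  4  4  1  5  5  6  7
Maximum is 7.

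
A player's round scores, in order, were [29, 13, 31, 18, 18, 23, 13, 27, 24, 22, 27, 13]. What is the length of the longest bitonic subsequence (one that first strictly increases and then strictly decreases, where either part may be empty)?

7

inc[i] = longest strictly increasing subsequence ending at i; dec[i] = longest strictly decreasing subsequence starting at i:
i:      1  2  3  4  5  6  7  8  9 10 11 12
a[i]:  29 13 31 18 18 23 13 27 24 22 27 13
inc:    1  1  2  2  2  3  1  4  4  3  5  1
dec:    5  1  5  2  2  3  1  4  3  2  2  1
Best peak at i=8 (value 27): inc=4, dec=4, length 4+4−1 = 7.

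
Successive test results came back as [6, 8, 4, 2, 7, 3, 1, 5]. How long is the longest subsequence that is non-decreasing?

Track the smallest tail for each achievable length (allowing ties):
6 → extends → [6]
8 → extends → [6, 8]
4 → replaces 6 → [4, 8]
2 → replaces 4 → [2, 8]
7 → replaces 8 → [2, 7]
3 → replaces 7 → [2, 3]
1 → replaces 2 → [1, 3]
5 → extends → [1, 3, 5]
Three tails, so the longest non-decreasing subsequence has length 3 (e.g. 2, 3, 5).

3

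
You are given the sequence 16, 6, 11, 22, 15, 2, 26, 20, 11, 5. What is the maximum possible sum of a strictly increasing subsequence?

65

Let S[i] be the best sum of a strictly increasing subsequence ending at i:
i:      1  2  3  4  5  6  7  8  9 10
a[i]:  16  6 11 22 15  2 26 20 11  5
S:     16  6 17 39 32  2 65 52 17  7
Maximum is 65 (e.g. 6 + 11 + 22 + 26).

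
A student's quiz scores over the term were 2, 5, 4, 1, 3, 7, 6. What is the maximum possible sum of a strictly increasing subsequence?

Let S[i] be the best sum of a strictly increasing subsequence ending at i:
i:      1  2  3  4  5  6  7
a[i]:   2  5  4  1  3  7  6
S:      2  7  6  1  5 14 13
Maximum is 14 (e.g. 2 + 5 + 7).

14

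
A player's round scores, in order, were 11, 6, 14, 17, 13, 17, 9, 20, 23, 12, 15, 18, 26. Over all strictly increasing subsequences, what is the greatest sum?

111

Let S[i] be the best sum of a strictly increasing subsequence ending at i:
i:       1   2   3   4   5   6   7   8   9  10  11  12  13
a[i]:   11   6  14  17  13  17   9  20  23  12  15  18  26
S:      11   6  25  42  24  42  15  62  85  27  42  60 111
Maximum is 111 (e.g. 11 + 14 + 17 + 20 + 23 + 26).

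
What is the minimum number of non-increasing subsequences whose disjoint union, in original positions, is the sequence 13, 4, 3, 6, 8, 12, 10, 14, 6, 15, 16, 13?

Place each on the leftmost legal pile:
13 → new pile 1 (tops now [13])
4 → pile 1 (tops now [4])
3 → pile 1 (tops now [3])
6 → new pile 2 (tops now [3, 6])
8 → new pile 3 (tops now [3, 6, 8])
12 → new pile 4 (tops now [3, 6, 8, 12])
10 → pile 4 (tops now [3, 6, 8, 10])
14 → new pile 5 (tops now [3, 6, 8, 10, 14])
6 → pile 2 (tops now [3, 6, 8, 10, 14])
15 → new pile 6 (tops now [3, 6, 8, 10, 14, 15])
16 → new pile 7 (tops now [3, 6, 8, 10, 14, 15, 16])
13 → pile 5 (tops now [3, 6, 8, 10, 13, 15, 16])
Seven piles.

7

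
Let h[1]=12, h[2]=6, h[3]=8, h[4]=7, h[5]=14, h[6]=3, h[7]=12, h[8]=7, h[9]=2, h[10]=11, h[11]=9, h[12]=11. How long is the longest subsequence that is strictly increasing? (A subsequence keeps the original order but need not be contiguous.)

Track the smallest tail for each achievable length (strict):
12 → extends → [12]
6 → replaces 12 → [6]
8 → extends → [6, 8]
7 → replaces 8 → [6, 7]
14 → extends → [6, 7, 14]
3 → replaces 6 → [3, 7, 14]
12 → replaces 14 → [3, 7, 12]
7 → already a tail → [3, 7, 12]
2 → replaces 3 → [2, 7, 12]
11 → replaces 12 → [2, 7, 11]
9 → replaces 11 → [2, 7, 9]
11 → extends → [2, 7, 9, 11]
Four tails, so the longest strictly increasing subsequence has length 4 (e.g. 6, 8, 9, 11).

4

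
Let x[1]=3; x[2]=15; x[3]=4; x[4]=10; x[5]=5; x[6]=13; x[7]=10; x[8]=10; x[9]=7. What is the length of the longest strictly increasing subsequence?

4

Track the smallest tail for each achievable length (strict):
3 → extends → [3]
15 → extends → [3, 15]
4 → replaces 15 → [3, 4]
10 → extends → [3, 4, 10]
5 → replaces 10 → [3, 4, 5]
13 → extends → [3, 4, 5, 13]
10 → replaces 13 → [3, 4, 5, 10]
10 → already a tail → [3, 4, 5, 10]
7 → replaces 10 → [3, 4, 5, 7]
Four tails, so the longest strictly increasing subsequence has length 4 (e.g. 3, 4, 10, 13).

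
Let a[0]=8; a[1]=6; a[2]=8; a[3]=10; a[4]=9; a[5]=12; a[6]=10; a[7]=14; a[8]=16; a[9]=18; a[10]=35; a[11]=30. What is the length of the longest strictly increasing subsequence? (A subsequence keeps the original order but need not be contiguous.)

8

Track the smallest tail for each achievable length (strict):
8 → extends → [8]
6 → replaces 8 → [6]
8 → extends → [6, 8]
10 → extends → [6, 8, 10]
9 → replaces 10 → [6, 8, 9]
12 → extends → [6, 8, 9, 12]
10 → replaces 12 → [6, 8, 9, 10]
14 → extends → [6, 8, 9, 10, 14]
16 → extends → [6, 8, 9, 10, 14, 16]
18 → extends → [6, 8, 9, 10, 14, 16, 18]
35 → extends → [6, 8, 9, 10, 14, 16, 18, 35]
30 → replaces 35 → [6, 8, 9, 10, 14, 16, 18, 30]
Eight tails, so the longest strictly increasing subsequence has length 8 (e.g. 6, 8, 10, 12, 14, 16, 18, 35).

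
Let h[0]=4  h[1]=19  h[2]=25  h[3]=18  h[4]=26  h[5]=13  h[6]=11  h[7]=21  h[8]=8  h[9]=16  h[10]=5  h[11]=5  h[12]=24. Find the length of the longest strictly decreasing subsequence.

Let dp[i] be the longest strictly decreasing subsequence ending at i:
i:      0  1  2  3  4  5  6  7  8  9 10 11 12
h[i]:   4 19 25 18 26 13 11 21  8 16  5  5 24
dp:     1  1  1  2  1  3  4  2  5  3  6  6  2
Maximum is 6.

6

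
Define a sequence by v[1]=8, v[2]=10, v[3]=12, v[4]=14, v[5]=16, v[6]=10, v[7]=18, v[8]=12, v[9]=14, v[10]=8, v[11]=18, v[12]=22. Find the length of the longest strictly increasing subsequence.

Let dp[i] be the length of the longest such subsequence ending at index i:
i:      1  2  3  4  5  6  7  8  9 10 11 12
v[i]:   8 10 12 14 16 10 18 12 14  8 18 22
dp:     1  2  3  4  5  2  6  3  4  1  6  7
Maximum dp value is 7.

7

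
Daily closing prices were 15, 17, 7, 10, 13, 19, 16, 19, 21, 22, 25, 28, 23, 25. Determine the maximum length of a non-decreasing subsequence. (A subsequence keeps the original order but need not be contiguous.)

9

Let dp[i] be the length of the longest such subsequence ending at index i:
i:      1  2  3  4  5  6  7  8  9 10 11 12 13 14
a[i]:  15 17  7 10 13 19 16 19 21 22 25 28 23 25
dp:     1  2  1  2  3  4  4  5  6  7  8  9  8  9
Maximum dp value is 9.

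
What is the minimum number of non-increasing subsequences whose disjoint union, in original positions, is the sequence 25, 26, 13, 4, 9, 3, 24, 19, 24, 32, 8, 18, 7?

5

Place each on the leftmost legal pile:
25 → new pile 1 (tops now [25])
26 → new pile 2 (tops now [25, 26])
13 → pile 1 (tops now [13, 26])
4 → pile 1 (tops now [4, 26])
9 → pile 2 (tops now [4, 9])
3 → pile 1 (tops now [3, 9])
24 → new pile 3 (tops now [3, 9, 24])
19 → pile 3 (tops now [3, 9, 19])
24 → new pile 4 (tops now [3, 9, 19, 24])
32 → new pile 5 (tops now [3, 9, 19, 24, 32])
8 → pile 2 (tops now [3, 8, 19, 24, 32])
18 → pile 3 (tops now [3, 8, 18, 24, 32])
7 → pile 2 (tops now [3, 7, 18, 24, 32])
Five piles.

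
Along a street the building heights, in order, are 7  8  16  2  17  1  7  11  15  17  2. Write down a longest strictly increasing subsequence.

7, 8, 11, 15, 17

Patience tails give the LIS length; then backtrack through the dp parents:
7 → extends → [7]
8 → extends → [7, 8]
16 → extends → [7, 8, 16]
2 → replaces 7 → [2, 8, 16]
17 → extends → [2, 8, 16, 17]
1 → replaces 2 → [1, 8, 16, 17]
7 → replaces 8 → [1, 7, 16, 17]
11 → replaces 16 → [1, 7, 11, 17]
15 → replaces 17 → [1, 7, 11, 15]
17 → extends → [1, 7, 11, 15, 17]
2 → replaces 7 → [1, 2, 11, 15, 17]
Length 5; one witness is 7, 8, 11, 15, 17.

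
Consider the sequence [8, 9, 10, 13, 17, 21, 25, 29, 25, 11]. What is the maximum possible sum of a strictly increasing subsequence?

Let S[i] be the best sum of a strictly increasing subsequence ending at i:
i:       1   2   3   4   5   6   7   8   9  10
a[i]:    8   9  10  13  17  21  25  29  25  11
S:       8  17  27  40  57  78 103 132 103  38
Maximum is 132 (e.g. 8 + 9 + 10 + 13 + 17 + 21 + 25 + 29).

132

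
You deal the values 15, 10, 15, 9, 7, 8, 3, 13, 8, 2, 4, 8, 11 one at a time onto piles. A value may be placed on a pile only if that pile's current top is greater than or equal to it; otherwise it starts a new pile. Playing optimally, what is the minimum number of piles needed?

Place each on the leftmost legal pile:
15 → new pile 1 (tops now [15])
10 → pile 1 (tops now [10])
15 → new pile 2 (tops now [10, 15])
9 → pile 1 (tops now [9, 15])
7 → pile 1 (tops now [7, 15])
8 → pile 2 (tops now [7, 8])
3 → pile 1 (tops now [3, 8])
13 → new pile 3 (tops now [3, 8, 13])
8 → pile 2 (tops now [3, 8, 13])
2 → pile 1 (tops now [2, 8, 13])
4 → pile 2 (tops now [2, 4, 13])
8 → pile 3 (tops now [2, 4, 8])
11 → new pile 4 (tops now [2, 4, 8, 11])
Four piles.

4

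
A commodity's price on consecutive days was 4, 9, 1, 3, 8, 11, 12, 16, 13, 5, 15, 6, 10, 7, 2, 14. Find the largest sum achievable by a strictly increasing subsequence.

Let S[i] be the best sum of a strictly increasing subsequence ending at i:
i:      1  2  3  4  5  6  7  8  9 10 11 12 13 14 15 16
a[i]:   4  9  1  3  8 11 12 16 13  5 15  6 10  7  2 14
S:      4 13  1  4 12 24 36 52 49  9 64 15 25 22  3 63
Maximum is 64 (e.g. 4 + 9 + 11 + 12 + 13 + 15).

64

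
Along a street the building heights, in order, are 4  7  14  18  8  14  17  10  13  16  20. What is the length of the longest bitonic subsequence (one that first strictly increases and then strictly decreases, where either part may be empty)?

inc[i] = longest strictly increasing subsequence ending at i; dec[i] = longest strictly decreasing subsequence starting at i:
i:      1  2  3  4  5  6  7  8  9 10 11
a[i]:   4  7 14 18  8 14 17 10 13 16 20
inc:    1  2  3  4  3  4  5  4  5  6  7
dec:    1  1  2  3  1  2  2  1  1  1  1
Best peak at i=11 (value 20): inc=7, dec=1, length 7+1−1 = 7.

7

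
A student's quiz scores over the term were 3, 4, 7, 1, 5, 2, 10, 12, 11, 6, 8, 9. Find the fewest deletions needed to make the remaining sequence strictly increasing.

Fewest deletions = n − (longest strictly increasing subsequence).
Patience tails:
3 → extends → [3]
4 → extends → [3, 4]
7 → extends → [3, 4, 7]
1 → replaces 3 → [1, 4, 7]
5 → replaces 7 → [1, 4, 5]
2 → replaces 4 → [1, 2, 5]
10 → extends → [1, 2, 5, 10]
12 → extends → [1, 2, 5, 10, 12]
11 → replaces 12 → [1, 2, 5, 10, 11]
6 → replaces 10 → [1, 2, 5, 6, 11]
8 → replaces 11 → [1, 2, 5, 6, 8]
9 → extends → [1, 2, 5, 6, 8, 9]
Longest strictly increasing subsequence has length 6, so deletions = 12 − 6 = 6.

6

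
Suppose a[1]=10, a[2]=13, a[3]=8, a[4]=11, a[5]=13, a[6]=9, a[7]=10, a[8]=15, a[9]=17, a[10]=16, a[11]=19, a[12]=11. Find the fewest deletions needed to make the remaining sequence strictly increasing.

Fewest deletions = n − (longest strictly increasing subsequence).
i:      1  2  3  4  5  6  7  8  9 10 11 12
a[i]:  10 13  8 11 13  9 10 15 17 16 19 11
dp:     1  2  1  2  3  2  3  4  5  5  6  4
max dp = 6, so deletions = 12 − 6 = 6.

6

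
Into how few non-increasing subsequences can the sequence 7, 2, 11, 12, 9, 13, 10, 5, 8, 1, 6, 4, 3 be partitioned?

The minimum number of non-increasing subsequences covering a sequence equals the length of its longest strictly increasing subsequence.
LIS length is 4 (e.g. 7, 11, 12, 13), so 4 piles are needed.

4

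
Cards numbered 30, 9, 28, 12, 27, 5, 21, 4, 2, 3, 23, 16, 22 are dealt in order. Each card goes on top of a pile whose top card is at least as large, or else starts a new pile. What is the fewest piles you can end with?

Place each on the leftmost legal pile:
30 → new pile 1 (tops now [30])
9 → pile 1 (tops now [9])
28 → new pile 2 (tops now [9, 28])
12 → pile 2 (tops now [9, 12])
27 → new pile 3 (tops now [9, 12, 27])
5 → pile 1 (tops now [5, 12, 27])
21 → pile 3 (tops now [5, 12, 21])
4 → pile 1 (tops now [4, 12, 21])
2 → pile 1 (tops now [2, 12, 21])
3 → pile 2 (tops now [2, 3, 21])
23 → new pile 4 (tops now [2, 3, 21, 23])
16 → pile 3 (tops now [2, 3, 16, 23])
22 → pile 4 (tops now [2, 3, 16, 22])
Four piles.

4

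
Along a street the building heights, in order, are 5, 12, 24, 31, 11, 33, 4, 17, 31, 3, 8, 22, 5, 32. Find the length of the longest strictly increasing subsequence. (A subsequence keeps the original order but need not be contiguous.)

Track the smallest tail for each achievable length (strict):
5 → extends → [5]
12 → extends → [5, 12]
24 → extends → [5, 12, 24]
31 → extends → [5, 12, 24, 31]
11 → replaces 12 → [5, 11, 24, 31]
33 → extends → [5, 11, 24, 31, 33]
4 → replaces 5 → [4, 11, 24, 31, 33]
17 → replaces 24 → [4, 11, 17, 31, 33]
31 → already a tail → [4, 11, 17, 31, 33]
3 → replaces 4 → [3, 11, 17, 31, 33]
8 → replaces 11 → [3, 8, 17, 31, 33]
22 → replaces 31 → [3, 8, 17, 22, 33]
5 → replaces 8 → [3, 5, 17, 22, 33]
32 → replaces 33 → [3, 5, 17, 22, 32]
Five tails, so the longest strictly increasing subsequence has length 5 (e.g. 5, 12, 24, 31, 33).

5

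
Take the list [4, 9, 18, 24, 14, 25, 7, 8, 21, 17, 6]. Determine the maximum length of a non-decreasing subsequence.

Track the smallest tail for each achievable length (allowing ties):
4 → extends → [4]
9 → extends → [4, 9]
18 → extends → [4, 9, 18]
24 → extends → [4, 9, 18, 24]
14 → replaces 18 → [4, 9, 14, 24]
25 → extends → [4, 9, 14, 24, 25]
7 → replaces 9 → [4, 7, 14, 24, 25]
8 → replaces 14 → [4, 7, 8, 24, 25]
21 → replaces 24 → [4, 7, 8, 21, 25]
17 → replaces 21 → [4, 7, 8, 17, 25]
6 → replaces 7 → [4, 6, 8, 17, 25]
Five tails, so the longest non-decreasing subsequence has length 5 (e.g. 4, 9, 18, 24, 25).

5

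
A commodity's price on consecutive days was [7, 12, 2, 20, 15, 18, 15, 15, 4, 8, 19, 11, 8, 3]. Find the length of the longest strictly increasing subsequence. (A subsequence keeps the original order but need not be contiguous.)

5

Let dp[i] be the length of the longest such subsequence ending at index i:
i:      1  2  3  4  5  6  7  8  9 10 11 12 13 14
a[i]:   7 12  2 20 15 18 15 15  4  8 19 11  8  3
dp:     1  2  1  3  3  4  3  3  2  3  5  4  3  2
Maximum dp value is 5.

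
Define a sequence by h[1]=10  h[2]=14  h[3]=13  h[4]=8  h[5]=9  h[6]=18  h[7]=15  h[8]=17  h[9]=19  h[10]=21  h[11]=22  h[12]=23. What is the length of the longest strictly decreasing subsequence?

3

Let dp[i] be the longest strictly decreasing subsequence ending at i:
i:      1  2  3  4  5  6  7  8  9 10 11 12
h[i]:  10 14 13  8  9 18 15 17 19 21 22 23
dp:     1  1  2  3  3  1  2  2  1  1  1  1
Maximum is 3.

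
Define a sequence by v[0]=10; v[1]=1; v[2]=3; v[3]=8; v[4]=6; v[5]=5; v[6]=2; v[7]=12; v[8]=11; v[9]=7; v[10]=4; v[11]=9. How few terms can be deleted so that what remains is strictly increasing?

Fewest deletions = n − (longest strictly increasing subsequence).
i:      0  1  2  3  4  5  6  7  8  9 10 11
v[i]:  10  1  3  8  6  5  2 12 11  7  4  9
dp:     1  1  2  3  3  3  2  4  4  4  3  5
max dp = 5, so deletions = 12 − 5 = 7.

7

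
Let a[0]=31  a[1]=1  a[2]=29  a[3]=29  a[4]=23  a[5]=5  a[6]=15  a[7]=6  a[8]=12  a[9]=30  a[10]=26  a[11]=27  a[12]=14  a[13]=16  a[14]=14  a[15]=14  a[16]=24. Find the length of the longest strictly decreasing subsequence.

5

Let dp[i] be the longest strictly decreasing subsequence ending at i:
i:      0  1  2  3  4  5  6  7  8  9 10 11 12 13 14 15 16
a[i]:  31  1 29 29 23  5 15  6 12 30 26 27 14 16 14 14 24
dp:     1  2  2  2  3  4  4  5  5  2  3  3  5  4  5  5  4
Maximum is 5.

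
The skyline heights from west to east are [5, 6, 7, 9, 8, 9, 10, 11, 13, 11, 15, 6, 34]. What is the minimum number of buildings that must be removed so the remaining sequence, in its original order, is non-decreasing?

Fewest deletions = n − (longest non-decreasing subsequence).
i:      1  2  3  4  5  6  7  8  9 10 11 12 13
a[i]:   5  6  7  9  8  9 10 11 13 11 15  6 34
dp:     1  2  3  4  4  5  6  7  8  8  9  3 10
max dp = 10, so deletions = 13 − 10 = 3.

3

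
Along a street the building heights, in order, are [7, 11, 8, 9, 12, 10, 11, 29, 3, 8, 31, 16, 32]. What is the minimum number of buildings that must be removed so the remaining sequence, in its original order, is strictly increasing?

5

Fewest deletions = n − (longest strictly increasing subsequence).
Patience tails:
7 → extends → [7]
11 → extends → [7, 11]
8 → replaces 11 → [7, 8]
9 → extends → [7, 8, 9]
12 → extends → [7, 8, 9, 12]
10 → replaces 12 → [7, 8, 9, 10]
11 → extends → [7, 8, 9, 10, 11]
29 → extends → [7, 8, 9, 10, 11, 29]
3 → replaces 7 → [3, 8, 9, 10, 11, 29]
8 → already a tail → [3, 8, 9, 10, 11, 29]
31 → extends → [3, 8, 9, 10, 11, 29, 31]
16 → replaces 29 → [3, 8, 9, 10, 11, 16, 31]
32 → extends → [3, 8, 9, 10, 11, 16, 31, 32]
Longest strictly increasing subsequence has length 8, so deletions = 13 − 8 = 5.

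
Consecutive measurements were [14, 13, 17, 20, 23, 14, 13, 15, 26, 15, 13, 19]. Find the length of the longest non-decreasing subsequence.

5

Track the smallest tail for each achievable length (allowing ties):
14 → extends → [14]
13 → replaces 14 → [13]
17 → extends → [13, 17]
20 → extends → [13, 17, 20]
23 → extends → [13, 17, 20, 23]
14 → replaces 17 → [13, 14, 20, 23]
13 → replaces 14 → [13, 13, 20, 23]
15 → replaces 20 → [13, 13, 15, 23]
26 → extends → [13, 13, 15, 23, 26]
15 → replaces 23 → [13, 13, 15, 15, 26]
13 → replaces 15 → [13, 13, 13, 15, 26]
19 → replaces 26 → [13, 13, 13, 15, 19]
Five tails, so the longest non-decreasing subsequence has length 5 (e.g. 14, 17, 20, 23, 26).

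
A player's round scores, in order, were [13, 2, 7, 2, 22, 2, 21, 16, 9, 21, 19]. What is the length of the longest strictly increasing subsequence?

4

Let dp[i] be the length of the longest such subsequence ending at index i:
i:      1  2  3  4  5  6  7  8  9 10 11
a[i]:  13  2  7  2 22  2 21 16  9 21 19
dp:     1  1  2  1  3  1  3  3  3  4  4
Maximum dp value is 4.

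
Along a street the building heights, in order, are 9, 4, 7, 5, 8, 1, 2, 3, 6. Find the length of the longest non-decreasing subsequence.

4

Track the smallest tail for each achievable length (allowing ties):
9 → extends → [9]
4 → replaces 9 → [4]
7 → extends → [4, 7]
5 → replaces 7 → [4, 5]
8 → extends → [4, 5, 8]
1 → replaces 4 → [1, 5, 8]
2 → replaces 5 → [1, 2, 8]
3 → replaces 8 → [1, 2, 3]
6 → extends → [1, 2, 3, 6]
Four tails, so the longest non-decreasing subsequence has length 4 (e.g. 1, 2, 3, 6).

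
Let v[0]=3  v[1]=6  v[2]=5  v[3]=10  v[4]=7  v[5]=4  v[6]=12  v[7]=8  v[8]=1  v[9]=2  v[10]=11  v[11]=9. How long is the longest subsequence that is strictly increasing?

5

Let dp[i] be the length of the longest such subsequence ending at index i:
i:      0  1  2  3  4  5  6  7  8  9 10 11
v[i]:   3  6  5 10  7  4 12  8  1  2 11  9
dp:     1  2  2  3  3  2  4  4  1  2  5  5
Maximum dp value is 5.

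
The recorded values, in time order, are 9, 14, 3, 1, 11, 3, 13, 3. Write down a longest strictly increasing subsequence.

Patience tails give the LIS length; then backtrack through the dp parents:
9 → extends → [9]
14 → extends → [9, 14]
3 → replaces 9 → [3, 14]
1 → replaces 3 → [1, 14]
11 → replaces 14 → [1, 11]
3 → replaces 11 → [1, 3]
13 → extends → [1, 3, 13]
3 → already a tail → [1, 3, 13]
Length 3; one witness is 9, 11, 13.

9, 11, 13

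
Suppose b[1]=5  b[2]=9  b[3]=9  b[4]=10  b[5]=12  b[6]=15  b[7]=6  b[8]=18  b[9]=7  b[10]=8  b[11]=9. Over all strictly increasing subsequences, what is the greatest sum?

69

Let S[i] be the best sum of a strictly increasing subsequence ending at i:
i:      1  2  3  4  5  6  7  8  9 10 11
b[i]:   5  9  9 10 12 15  6 18  7  8  9
S:      5 14 14 24 36 51 11 69 18 26 35
Maximum is 69 (e.g. 5 + 9 + 10 + 12 + 15 + 18).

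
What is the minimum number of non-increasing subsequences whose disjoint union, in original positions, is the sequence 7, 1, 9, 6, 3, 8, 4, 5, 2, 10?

Place each on the leftmost legal pile:
7 → new pile 1 (tops now [7])
1 → pile 1 (tops now [1])
9 → new pile 2 (tops now [1, 9])
6 → pile 2 (tops now [1, 6])
3 → pile 2 (tops now [1, 3])
8 → new pile 3 (tops now [1, 3, 8])
4 → pile 3 (tops now [1, 3, 4])
5 → new pile 4 (tops now [1, 3, 4, 5])
2 → pile 2 (tops now [1, 2, 4, 5])
10 → new pile 5 (tops now [1, 2, 4, 5, 10])
Five piles.

5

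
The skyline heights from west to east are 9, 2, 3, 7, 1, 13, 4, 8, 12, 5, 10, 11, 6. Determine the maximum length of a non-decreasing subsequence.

Let dp[i] be the length of the longest such subsequence ending at index i:
i:      1  2  3  4  5  6  7  8  9 10 11 12 13
a[i]:   9  2  3  7  1 13  4  8 12  5 10 11  6
dp:     1  1  2  3  1  4  3  4  5  4  5  6  5
Maximum dp value is 6.

6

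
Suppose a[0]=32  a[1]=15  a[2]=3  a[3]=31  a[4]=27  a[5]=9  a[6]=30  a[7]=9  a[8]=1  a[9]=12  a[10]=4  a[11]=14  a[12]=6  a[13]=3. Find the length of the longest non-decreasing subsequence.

Let dp[i] be the length of the longest such subsequence ending at index i:
i:      0  1  2  3  4  5  6  7  8  9 10 11 12 13
a[i]:  32 15  3 31 27  9 30  9  1 12  4 14  6  3
dp:     1  1  1  2  2  2  3  3  1  4  2  5  3  2
Maximum dp value is 5.

5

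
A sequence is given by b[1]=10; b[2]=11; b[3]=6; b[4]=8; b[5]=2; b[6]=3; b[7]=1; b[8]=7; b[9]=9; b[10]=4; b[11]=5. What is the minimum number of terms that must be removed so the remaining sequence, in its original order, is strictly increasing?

7

Fewest deletions = n − (longest strictly increasing subsequence).
i:      1  2  3  4  5  6  7  8  9 10 11
b[i]:  10 11  6  8  2  3  1  7  9  4  5
dp:     1  2  1  2  1  2  1  3  4  3  4
max dp = 4, so deletions = 11 − 4 = 7.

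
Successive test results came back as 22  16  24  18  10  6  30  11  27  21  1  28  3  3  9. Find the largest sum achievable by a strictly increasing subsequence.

101

Let S[i] be the best sum of a strictly increasing subsequence ending at i:
i:       1   2   3   4   5   6   7   8   9  10  11  12  13  14  15
a[i]:   22  16  24  18  10   6  30  11  27  21   1  28   3   3   9
S:      22  16  46  34  10   6  76  21  73  55   1 101   4   4  15
Maximum is 101 (e.g. 22 + 24 + 27 + 28).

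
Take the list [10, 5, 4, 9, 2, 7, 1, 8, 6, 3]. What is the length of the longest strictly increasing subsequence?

3

Let dp[i] be the length of the longest such subsequence ending at index i:
i:      1  2  3  4  5  6  7  8  9 10
a[i]:  10  5  4  9  2  7  1  8  6  3
dp:     1  1  1  2  1  2  1  3  2  2
Maximum dp value is 3.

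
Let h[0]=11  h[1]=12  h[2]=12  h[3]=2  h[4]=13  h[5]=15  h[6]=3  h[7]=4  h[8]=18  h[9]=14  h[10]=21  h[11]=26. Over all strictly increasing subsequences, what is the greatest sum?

Let S[i] be the best sum of a strictly increasing subsequence ending at i:
i:       0   1   2   3   4   5   6   7   8   9  10  11
h[i]:   11  12  12   2  13  15   3   4  18  14  21  26
S:      11  23  23   2  36  51   5   9  69  50  90 116
Maximum is 116 (e.g. 11 + 12 + 13 + 15 + 18 + 21 + 26).

116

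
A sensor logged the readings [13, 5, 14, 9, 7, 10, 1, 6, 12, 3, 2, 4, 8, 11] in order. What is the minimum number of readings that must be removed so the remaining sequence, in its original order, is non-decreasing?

9

Fewest deletions = n − (longest non-decreasing subsequence).
Patience tails:
13 → extends → [13]
5 → replaces 13 → [5]
14 → extends → [5, 14]
9 → replaces 14 → [5, 9]
7 → replaces 9 → [5, 7]
10 → extends → [5, 7, 10]
1 → replaces 5 → [1, 7, 10]
6 → replaces 7 → [1, 6, 10]
12 → extends → [1, 6, 10, 12]
3 → replaces 6 → [1, 3, 10, 12]
2 → replaces 3 → [1, 2, 10, 12]
4 → replaces 10 → [1, 2, 4, 12]
8 → replaces 12 → [1, 2, 4, 8]
11 → extends → [1, 2, 4, 8, 11]
Longest non-decreasing subsequence has length 5, so deletions = 14 − 5 = 9.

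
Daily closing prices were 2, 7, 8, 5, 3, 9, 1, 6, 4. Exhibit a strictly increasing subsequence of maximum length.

Patience tails give the LIS length; then backtrack through the dp parents:
2 → extends → [2]
7 → extends → [2, 7]
8 → extends → [2, 7, 8]
5 → replaces 7 → [2, 5, 8]
3 → replaces 5 → [2, 3, 8]
9 → extends → [2, 3, 8, 9]
1 → replaces 2 → [1, 3, 8, 9]
6 → replaces 8 → [1, 3, 6, 9]
4 → replaces 6 → [1, 3, 4, 9]
Length 4; one witness is 2, 7, 8, 9.

2, 7, 8, 9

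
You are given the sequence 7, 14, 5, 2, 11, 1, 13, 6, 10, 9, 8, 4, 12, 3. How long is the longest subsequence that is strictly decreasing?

Negate each value so 'decreasing' becomes 'increasing', then run patience tails on the negated sequence:
-7 → extends → [-7]
-14 → replaces -7 → [-14]
-5 → extends → [-14, -5]
-2 → extends → [-14, -5, -2]
-11 → replaces -5 → [-14, -11, -2]
-1 → extends → [-14, -11, -2, -1]
-13 → replaces -11 → [-14, -13, -2, -1]
-6 → replaces -2 → [-14, -13, -6, -1]
-10 → replaces -6 → [-14, -13, -10, -1]
-9 → replaces -1 → [-14, -13, -10, -9]
-8 → extends → [-14, -13, -10, -9, -8]
-4 → extends → [-14, -13, -10, -9, -8, -4]
-12 → replaces -10 → [-14, -13, -12, -9, -8, -4]
-3 → extends → [-14, -13, -12, -9, -8, -4, -3]
Seven tails, so the longest strictly decreasing subsequence of the original has length 7.

7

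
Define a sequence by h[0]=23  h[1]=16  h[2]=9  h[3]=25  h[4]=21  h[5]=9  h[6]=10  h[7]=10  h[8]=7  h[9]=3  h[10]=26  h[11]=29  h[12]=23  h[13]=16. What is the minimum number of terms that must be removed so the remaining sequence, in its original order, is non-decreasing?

Fewest deletions = n − (longest non-decreasing subsequence).
i:      0  1  2  3  4  5  6  7  8  9 10 11 12 13
h[i]:  23 16  9 25 21  9 10 10  7  3 26 29 23 16
dp:     1  1  1  2  2  2  3  4  1  1  5  6  5  5
max dp = 6, so deletions = 14 − 6 = 8.

8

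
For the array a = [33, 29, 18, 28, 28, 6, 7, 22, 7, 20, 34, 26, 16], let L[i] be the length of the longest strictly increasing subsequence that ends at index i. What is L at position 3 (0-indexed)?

dp[i] = 1 + max{dp[j] : j<i, a[j]<a[i]} (or 1 if no such j):
i:      0  1  2  3  4  5  6  7  8  9 10 11 12
a[i]:  33 29 18 28 28  6  7 22  7 20 34 26 16
dp:     1  1  1  2  2  1  2  3  2  3  4  4  3
At index 3 the value is 2.

2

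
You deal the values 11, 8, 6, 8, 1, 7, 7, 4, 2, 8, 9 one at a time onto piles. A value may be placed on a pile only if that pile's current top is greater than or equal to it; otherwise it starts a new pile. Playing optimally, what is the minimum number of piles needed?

4

Place each on the leftmost legal pile:
11 → new pile 1 (tops now [11])
8 → pile 1 (tops now [8])
6 → pile 1 (tops now [6])
8 → new pile 2 (tops now [6, 8])
1 → pile 1 (tops now [1, 8])
7 → pile 2 (tops now [1, 7])
7 → pile 2 (tops now [1, 7])
4 → pile 2 (tops now [1, 4])
2 → pile 2 (tops now [1, 2])
8 → new pile 3 (tops now [1, 2, 8])
9 → new pile 4 (tops now [1, 2, 8, 9])
Four piles.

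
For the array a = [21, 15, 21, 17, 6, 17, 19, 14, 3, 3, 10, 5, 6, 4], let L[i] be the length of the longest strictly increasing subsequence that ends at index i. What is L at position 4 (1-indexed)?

dp[i] = 1 + max{dp[j] : j<i, a[j]<a[i]} (or 1 if no such j):
i:      1  2  3  4  5  6  7  8  9 10 11 12 13 14
a[i]:  21 15 21 17  6 17 19 14  3  3 10  5  6  4
dp:     1  1  2  2  1  2  3  2  1  1  2  2  3  2
At index 4 the value is 2.

2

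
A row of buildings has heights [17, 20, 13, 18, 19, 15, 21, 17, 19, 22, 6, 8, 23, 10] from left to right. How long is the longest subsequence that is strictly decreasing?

Negate each value so 'decreasing' becomes 'increasing', then run patience tails on the negated sequence:
-17 → extends → [-17]
-20 → replaces -17 → [-20]
-13 → extends → [-20, -13]
-18 → replaces -13 → [-20, -18]
-19 → replaces -18 → [-20, -19]
-15 → extends → [-20, -19, -15]
-21 → replaces -20 → [-21, -19, -15]
-17 → replaces -15 → [-21, -19, -17]
-19 → already a tail → [-21, -19, -17]
-22 → replaces -21 → [-22, -19, -17]
-6 → extends → [-22, -19, -17, -6]
-8 → replaces -6 → [-22, -19, -17, -8]
-23 → replaces -22 → [-23, -19, -17, -8]
-10 → replaces -8 → [-23, -19, -17, -10]
Four tails, so the longest strictly decreasing subsequence of the original has length 4.

4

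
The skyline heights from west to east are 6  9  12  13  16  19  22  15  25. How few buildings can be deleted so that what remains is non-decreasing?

Fewest deletions = n − (longest non-decreasing subsequence).
Patience tails:
6 → extends → [6]
9 → extends → [6, 9]
12 → extends → [6, 9, 12]
13 → extends → [6, 9, 12, 13]
16 → extends → [6, 9, 12, 13, 16]
19 → extends → [6, 9, 12, 13, 16, 19]
22 → extends → [6, 9, 12, 13, 16, 19, 22]
15 → replaces 16 → [6, 9, 12, 13, 15, 19, 22]
25 → extends → [6, 9, 12, 13, 15, 19, 22, 25]
Longest non-decreasing subsequence has length 8, so deletions = 9 − 8 = 1.

1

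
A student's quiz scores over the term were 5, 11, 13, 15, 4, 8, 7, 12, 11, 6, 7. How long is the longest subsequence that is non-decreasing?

Let dp[i] be the length of the longest such subsequence ending at index i:
i:      1  2  3  4  5  6  7  8  9 10 11
a[i]:   5 11 13 15  4  8  7 12 11  6  7
dp:     1  2  3  4  1  2  2  3  3  2  3
Maximum dp value is 4.

4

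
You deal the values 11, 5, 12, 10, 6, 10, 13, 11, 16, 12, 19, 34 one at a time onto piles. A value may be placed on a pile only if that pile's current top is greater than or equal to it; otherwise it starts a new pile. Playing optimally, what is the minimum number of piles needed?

7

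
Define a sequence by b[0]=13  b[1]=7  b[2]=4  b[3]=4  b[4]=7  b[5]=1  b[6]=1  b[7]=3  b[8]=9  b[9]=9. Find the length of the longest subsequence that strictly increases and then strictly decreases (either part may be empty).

4

inc[i] = longest strictly increasing subsequence ending at i; dec[i] = longest strictly decreasing subsequence starting at i:
i:      0  1  2  3  4  5  6  7  8  9
b[i]:  13  7  4  4  7  1  1  3  9  9
inc:    1  1  1  1  2  1  1  2  3  3
dec:    4  3  2  2  2  1  1  1  1  1
Best peak at i=0 (value 13): inc=1, dec=4, length 1+4−1 = 4.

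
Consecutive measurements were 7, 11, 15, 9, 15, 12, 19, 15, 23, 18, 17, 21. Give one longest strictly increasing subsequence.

Patience tails give the LIS length; then backtrack through the dp parents:
7 → extends → [7]
11 → extends → [7, 11]
15 → extends → [7, 11, 15]
9 → replaces 11 → [7, 9, 15]
15 → already a tail → [7, 9, 15]
12 → replaces 15 → [7, 9, 12]
19 → extends → [7, 9, 12, 19]
15 → replaces 19 → [7, 9, 12, 15]
23 → extends → [7, 9, 12, 15, 23]
18 → replaces 23 → [7, 9, 12, 15, 18]
17 → replaces 18 → [7, 9, 12, 15, 17]
21 → extends → [7, 9, 12, 15, 17, 21]
Length 6; one witness is 7, 11, 12, 15, 18, 21.

7, 11, 12, 15, 18, 21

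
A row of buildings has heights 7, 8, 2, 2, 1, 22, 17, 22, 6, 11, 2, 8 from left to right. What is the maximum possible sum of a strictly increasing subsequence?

54

Let S[i] be the best sum of a strictly increasing subsequence ending at i:
i:      1  2  3  4  5  6  7  8  9 10 11 12
a[i]:   7  8  2  2  1 22 17 22  6 11  2  8
S:      7 15  2  2  1 37 32 54  8 26  3 16
Maximum is 54 (e.g. 7 + 8 + 17 + 22).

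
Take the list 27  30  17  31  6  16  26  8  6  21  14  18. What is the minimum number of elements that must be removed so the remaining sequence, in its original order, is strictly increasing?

8

Fewest deletions = n − (longest strictly increasing subsequence).
Patience tails:
27 → extends → [27]
30 → extends → [27, 30]
17 → replaces 27 → [17, 30]
31 → extends → [17, 30, 31]
6 → replaces 17 → [6, 30, 31]
16 → replaces 30 → [6, 16, 31]
26 → replaces 31 → [6, 16, 26]
8 → replaces 16 → [6, 8, 26]
6 → already a tail → [6, 8, 26]
21 → replaces 26 → [6, 8, 21]
14 → replaces 21 → [6, 8, 14]
18 → extends → [6, 8, 14, 18]
Longest strictly increasing subsequence has length 4, so deletions = 12 − 4 = 8.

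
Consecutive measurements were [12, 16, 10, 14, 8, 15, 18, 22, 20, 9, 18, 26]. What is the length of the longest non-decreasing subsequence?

Track the smallest tail for each achievable length (allowing ties):
12 → extends → [12]
16 → extends → [12, 16]
10 → replaces 12 → [10, 16]
14 → replaces 16 → [10, 14]
8 → replaces 10 → [8, 14]
15 → extends → [8, 14, 15]
18 → extends → [8, 14, 15, 18]
22 → extends → [8, 14, 15, 18, 22]
20 → replaces 22 → [8, 14, 15, 18, 20]
9 → replaces 14 → [8, 9, 15, 18, 20]
18 → replaces 20 → [8, 9, 15, 18, 18]
26 → extends → [8, 9, 15, 18, 18, 26]
Six tails, so the longest non-decreasing subsequence has length 6 (e.g. 12, 14, 15, 18, 22, 26).

6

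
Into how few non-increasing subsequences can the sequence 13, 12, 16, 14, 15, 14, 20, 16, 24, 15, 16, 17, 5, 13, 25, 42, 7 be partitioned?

7

Place each on the leftmost legal pile:
13 → new pile 1 (tops now [13])
12 → pile 1 (tops now [12])
16 → new pile 2 (tops now [12, 16])
14 → pile 2 (tops now [12, 14])
15 → new pile 3 (tops now [12, 14, 15])
14 → pile 2 (tops now [12, 14, 15])
20 → new pile 4 (tops now [12, 14, 15, 20])
16 → pile 4 (tops now [12, 14, 15, 16])
24 → new pile 5 (tops now [12, 14, 15, 16, 24])
15 → pile 3 (tops now [12, 14, 15, 16, 24])
16 → pile 4 (tops now [12, 14, 15, 16, 24])
17 → pile 5 (tops now [12, 14, 15, 16, 17])
5 → pile 1 (tops now [5, 14, 15, 16, 17])
13 → pile 2 (tops now [5, 13, 15, 16, 17])
25 → new pile 6 (tops now [5, 13, 15, 16, 17, 25])
42 → new pile 7 (tops now [5, 13, 15, 16, 17, 25, 42])
7 → pile 2 (tops now [5, 7, 15, 16, 17, 25, 42])
Seven piles.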